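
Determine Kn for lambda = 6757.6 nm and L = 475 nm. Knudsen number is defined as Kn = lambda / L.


Knudsen number Kn = lambda / L
Kn = 6757.6 / 475
Kn = 14.2265

14.2265


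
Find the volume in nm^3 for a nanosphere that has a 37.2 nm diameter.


Radius r = 37.2/2 = 18.6 nm
Volume V = (4/3) * pi * r^3
V = (4/3) * pi * (18.6)^3
V = 26954.26 nm^3

26954.26


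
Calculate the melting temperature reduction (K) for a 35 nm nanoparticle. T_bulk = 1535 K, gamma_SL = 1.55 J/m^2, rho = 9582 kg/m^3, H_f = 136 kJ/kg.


Radius R = 35/2 = 17.5 nm = 1.75e-08 m
Convert H_f = 136 kJ/kg = 136000 J/kg
dT = 2 * gamma_SL * T_bulk / (rho * H_f * R)
dT = 2 * 1.55 * 1535 / (9582 * 136000 * 1.75e-08)
dT = 208.7 K

208.7


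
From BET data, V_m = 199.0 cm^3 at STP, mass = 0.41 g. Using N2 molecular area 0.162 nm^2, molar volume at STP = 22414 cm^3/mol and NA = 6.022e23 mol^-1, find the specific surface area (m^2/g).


Number of moles in monolayer = V_m / 22414 = 199.0 / 22414 = 0.00887838
Number of molecules = moles * NA = 0.00887838 * 6.022e23
SA = molecules * sigma / mass
SA = (199.0 / 22414) * 6.022e23 * 0.162e-18 / 0.41
SA = 2112.5 m^2/g

2112.5


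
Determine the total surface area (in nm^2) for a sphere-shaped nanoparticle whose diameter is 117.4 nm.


Radius r = 117.4/2 = 58.7 nm
Surface area SA = 4 * pi * r^2
SA = 4 * pi * (58.7)^2
SA = 43299.82 nm^2

43299.82


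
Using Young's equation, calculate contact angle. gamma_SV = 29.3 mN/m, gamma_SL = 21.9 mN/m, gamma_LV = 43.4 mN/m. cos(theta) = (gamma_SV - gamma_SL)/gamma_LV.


cos(theta) = (gamma_SV - gamma_SL) / gamma_LV
cos(theta) = (29.3 - 21.9) / 43.4
cos(theta) = 0.170507
theta = arccos(0.170507) = 80.18 degrees

80.18


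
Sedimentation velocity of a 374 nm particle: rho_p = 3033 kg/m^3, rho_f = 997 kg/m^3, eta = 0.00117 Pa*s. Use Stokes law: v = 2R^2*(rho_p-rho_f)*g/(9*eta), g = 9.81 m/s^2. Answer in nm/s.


Radius R = 374/2 nm = 1.87e-07 m
Density difference = 3033 - 997 = 2036 kg/m^3
v = 2 * R^2 * (rho_p - rho_f) * g / (9 * eta)
v = 2 * (1.87e-07)^2 * 2036 * 9.81 / (9 * 0.00117)
v = 1.32657e-07 m/s = 132.6574 nm/s

132.6574


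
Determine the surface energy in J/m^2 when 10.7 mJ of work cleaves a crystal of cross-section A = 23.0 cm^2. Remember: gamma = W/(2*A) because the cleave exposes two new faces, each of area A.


Convert: A = 23.0 cm^2 = 0.0023 m^2, W = 10.7 mJ = 0.0107 J
Cleaving exposes two faces of area A, so total new surface = 2*A and gamma = W / (2*A)
gamma = 0.0107 / (2 * 0.0023)
gamma = 2.326 J/m^2

2.326


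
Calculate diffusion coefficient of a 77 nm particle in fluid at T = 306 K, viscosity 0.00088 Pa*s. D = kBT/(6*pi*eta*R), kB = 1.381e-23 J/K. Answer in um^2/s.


Radius R = 77/2 = 38.5 nm = 3.85e-08 m
D = kB*T / (6*pi*eta*R)
D = 1.381e-23 * 306 / (6 * pi * 0.00088 * 3.85e-08)
D = 6.61714e-12 m^2/s = 6.617 um^2/s

6.617


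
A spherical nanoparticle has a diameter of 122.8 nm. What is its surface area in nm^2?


Radius r = 122.8/2 = 61.4 nm
Surface area SA = 4 * pi * r^2
SA = 4 * pi * (61.4)^2
SA = 47374.71 nm^2

47374.71


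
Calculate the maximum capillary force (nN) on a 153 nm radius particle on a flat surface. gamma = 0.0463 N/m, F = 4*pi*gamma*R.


Convert radius: R = 153 nm = 1.53e-07 m
F = 4 * pi * gamma * R
F = 4 * pi * 0.0463 * 1.53e-07
F = 8.90189e-08 N = 89.0189 nN

89.0189


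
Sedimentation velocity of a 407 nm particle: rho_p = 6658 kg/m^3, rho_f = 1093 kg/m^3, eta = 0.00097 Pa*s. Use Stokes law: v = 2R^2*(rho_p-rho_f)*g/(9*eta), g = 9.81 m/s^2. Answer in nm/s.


Radius R = 407/2 nm = 2.035e-07 m
Density difference = 6658 - 1093 = 5565 kg/m^3
v = 2 * R^2 * (rho_p - rho_f) * g / (9 * eta)
v = 2 * (2.035e-07)^2 * 5565 * 9.81 / (9 * 0.00097)
v = 5.17939e-07 m/s = 517.9392 nm/s

517.9392


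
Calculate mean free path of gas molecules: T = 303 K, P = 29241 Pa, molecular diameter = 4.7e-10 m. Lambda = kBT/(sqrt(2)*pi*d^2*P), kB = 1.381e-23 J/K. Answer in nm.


Mean free path: lambda = kB*T / (sqrt(2) * pi * d^2 * P)
lambda = 1.381e-23 * 303 / (sqrt(2) * pi * (4.7e-10)^2 * 29241)
lambda = 1.45809e-07 m
lambda = 145.81 nm

145.81


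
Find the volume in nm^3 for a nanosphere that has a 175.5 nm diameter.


Radius r = 175.5/2 = 87.75 nm
Volume V = (4/3) * pi * r^3
V = (4/3) * pi * (87.75)^3
V = 2830283.79 nm^3

2830283.79


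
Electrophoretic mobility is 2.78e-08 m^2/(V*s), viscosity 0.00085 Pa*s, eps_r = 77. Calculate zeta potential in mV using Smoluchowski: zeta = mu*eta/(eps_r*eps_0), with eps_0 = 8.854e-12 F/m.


Smoluchowski equation: zeta = mu * eta / (eps_r * eps_0)
zeta = 2.78e-08 * 0.00085 / (77 * 8.854e-12)
zeta = 0.03466 V = 34.66 mV

34.66


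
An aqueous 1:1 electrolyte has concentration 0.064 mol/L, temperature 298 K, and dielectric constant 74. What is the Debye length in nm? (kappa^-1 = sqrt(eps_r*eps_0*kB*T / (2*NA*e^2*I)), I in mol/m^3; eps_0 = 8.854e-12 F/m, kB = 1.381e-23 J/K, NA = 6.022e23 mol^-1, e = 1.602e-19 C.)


Ionic strength I = 0.064 * 1^2 * 1000 = 64 mol/m^3
kappa^-1 = sqrt(74 * 8.854e-12 * 1.381e-23 * 298 / (2 * 6.022e23 * (1.602e-19)^2 * 64))
kappa^-1 = 1.167 nm

1.167


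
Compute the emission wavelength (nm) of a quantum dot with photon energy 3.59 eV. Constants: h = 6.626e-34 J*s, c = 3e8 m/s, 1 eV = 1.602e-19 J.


Convert energy: E = 3.59 eV = 3.59 * 1.602e-19 = 5.75118e-19 J
lambda = h*c / E = 6.626e-34 * 3e8 / 5.75118e-19
lambda = 3.45633e-07 m = 345.6 nm

345.6


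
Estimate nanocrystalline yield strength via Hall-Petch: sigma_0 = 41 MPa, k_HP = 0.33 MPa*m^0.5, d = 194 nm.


d = 194 nm = 1.94e-07 m
sqrt(d) = 0.0004404543
Hall-Petch contribution = k / sqrt(d) = 0.33 / 0.0004404543 = 749.2 MPa
sigma = sigma_0 + k/sqrt(d) = 41 + 749.2 = 790.2 MPa

790.2


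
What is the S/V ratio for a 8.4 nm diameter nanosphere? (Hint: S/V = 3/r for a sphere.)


Radius r = 8.4/2 = 4.2 nm
S/V = 3 / r = 3 / 4.2
S/V = 0.7143 nm^-1

0.7143


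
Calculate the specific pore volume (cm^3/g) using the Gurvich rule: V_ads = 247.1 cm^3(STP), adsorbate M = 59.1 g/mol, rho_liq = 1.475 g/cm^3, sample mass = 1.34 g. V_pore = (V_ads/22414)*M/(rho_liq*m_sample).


Moles adsorbed n = V_ads / 22414 = 247.1 / 22414 = 1.102436e-02 mol
Liquid volume V_liq = n * M / rho_liq = 1.102436e-02 * 59.1 / 1.475 = 0.44172 cm^3
Specific pore volume V_pore = V_liq / m_sample = 0.44172 / 1.34
V_pore = 0.3296 cm^3/g

0.3296


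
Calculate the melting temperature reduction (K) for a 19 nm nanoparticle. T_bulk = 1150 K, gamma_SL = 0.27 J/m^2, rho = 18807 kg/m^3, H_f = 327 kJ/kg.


Radius R = 19/2 = 9.5 nm = 9.5e-09 m
Convert H_f = 327 kJ/kg = 327000 J/kg
dT = 2 * gamma_SL * T_bulk / (rho * H_f * R)
dT = 2 * 0.27 * 1150 / (18807 * 327000 * 9.5e-09)
dT = 10.6 K

10.6


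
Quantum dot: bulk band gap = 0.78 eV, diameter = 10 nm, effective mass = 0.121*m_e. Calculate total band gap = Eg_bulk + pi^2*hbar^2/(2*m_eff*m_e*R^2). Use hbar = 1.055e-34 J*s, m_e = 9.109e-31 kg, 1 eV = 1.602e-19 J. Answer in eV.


Radius R = 10/2 nm = 5e-09 m
Confinement energy dE = pi^2 * hbar^2 / (2 * m_eff * m_e * R^2)
dE = pi^2 * (1.055e-34)^2 / (2 * 0.121 * 9.109e-31 * (5e-09)^2) J, divided by 1.602e-19 J/eV
dE = 0.1244 eV
Total band gap = E_g(bulk) + dE = 0.78 + 0.1244 = 0.9044 eV

0.9044


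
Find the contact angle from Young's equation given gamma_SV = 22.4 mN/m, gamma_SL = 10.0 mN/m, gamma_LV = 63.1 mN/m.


cos(theta) = (gamma_SV - gamma_SL) / gamma_LV
cos(theta) = (22.4 - 10.0) / 63.1
cos(theta) = 0.196513
theta = arccos(0.196513) = 78.67 degrees

78.67


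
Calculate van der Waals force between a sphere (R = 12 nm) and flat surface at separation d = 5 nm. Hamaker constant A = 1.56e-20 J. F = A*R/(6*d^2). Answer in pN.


Convert to SI: R = 12 nm = 1.2e-08 m, d = 5 nm = 5e-09 m
F = A * R / (6 * d^2)
F = 1.56e-20 * 1.2e-08 / (6 * (5e-09)^2)
F = 1.248e-12 N = 1.248 pN

1.248


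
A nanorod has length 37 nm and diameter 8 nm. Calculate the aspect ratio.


Aspect ratio AR = length / diameter
AR = 37 / 8
AR = 4.62

4.62


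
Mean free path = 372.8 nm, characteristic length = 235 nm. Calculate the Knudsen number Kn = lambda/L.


Knudsen number Kn = lambda / L
Kn = 372.8 / 235
Kn = 1.5864

1.5864


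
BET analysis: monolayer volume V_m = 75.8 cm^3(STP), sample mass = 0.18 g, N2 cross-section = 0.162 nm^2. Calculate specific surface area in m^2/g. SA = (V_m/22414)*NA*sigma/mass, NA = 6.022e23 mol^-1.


Number of moles in monolayer = V_m / 22414 = 75.8 / 22414 = 0.00338181
Number of molecules = moles * NA = 0.00338181 * 6.022e23
SA = molecules * sigma / mass
SA = (75.8 / 22414) * 6.022e23 * 0.162e-18 / 0.18
SA = 1832.9 m^2/g

1832.9


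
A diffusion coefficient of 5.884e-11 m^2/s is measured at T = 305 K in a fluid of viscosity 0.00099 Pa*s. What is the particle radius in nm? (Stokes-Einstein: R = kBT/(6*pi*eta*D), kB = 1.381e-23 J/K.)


Stokes-Einstein: R = kB*T / (6*pi*eta*D)
R = 1.381e-23 * 305 / (6 * pi * 0.00099 * 5.884e-11)
R = 3.83605e-09 m = 3.84 nm

3.84


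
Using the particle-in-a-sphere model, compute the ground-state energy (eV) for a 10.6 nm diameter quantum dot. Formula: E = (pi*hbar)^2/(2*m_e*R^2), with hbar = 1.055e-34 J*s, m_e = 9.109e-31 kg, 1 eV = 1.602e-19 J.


Radius R = 10.6/2 = 5.3 nm = 5.3e-09 m
E = (pi * 1.055e-34)^2 / (2 * 9.109e-31 * (5.3e-09)^2)
E(J) = 2.14661e-21
E = E(J) / 1.602e-19 = 0.0134 eV

0.0134


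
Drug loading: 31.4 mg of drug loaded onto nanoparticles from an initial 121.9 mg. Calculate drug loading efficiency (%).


Drug loading efficiency = (drug loaded / drug initial) * 100
DLE = 31.4 / 121.9 * 100
DLE = 0.2576 * 100
DLE = 25.76%

25.76


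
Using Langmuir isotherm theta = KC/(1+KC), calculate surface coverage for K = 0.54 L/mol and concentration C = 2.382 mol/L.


Langmuir isotherm: theta = K*C / (1 + K*C)
K*C = 0.54 * 2.382 = 1.28628
theta = 1.28628 / (1 + 1.28628) = 1.28628 / 2.28628
theta = 0.5626

0.5626


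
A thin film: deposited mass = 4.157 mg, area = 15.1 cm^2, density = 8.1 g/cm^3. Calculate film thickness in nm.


Convert: m = 4.157 mg = 4.1570e-06 kg, A = 15.1 cm^2 = 1.5100e-03 m^2, rho = 8.1 g/cm^3 = 8100 kg/m^3
t = m / (A * rho)
t = 4.1570e-06 / (1.5100e-03 * 8100)
t = 3.3987e-07 m = 339.9 nm

339.9


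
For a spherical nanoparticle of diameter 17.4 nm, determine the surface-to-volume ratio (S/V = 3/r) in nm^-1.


Radius r = 17.4/2 = 8.7 nm
S/V = 3 / r = 3 / 8.7
S/V = 0.3448 nm^-1

0.3448


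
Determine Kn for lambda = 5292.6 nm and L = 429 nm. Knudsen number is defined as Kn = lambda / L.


Knudsen number Kn = lambda / L
Kn = 5292.6 / 429
Kn = 12.3371

12.3371


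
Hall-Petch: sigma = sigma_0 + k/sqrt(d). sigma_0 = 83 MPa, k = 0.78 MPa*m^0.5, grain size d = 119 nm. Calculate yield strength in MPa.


d = 119 nm = 1.19e-07 m
sqrt(d) = 0.0003449638
Hall-Petch contribution = k / sqrt(d) = 0.78 / 0.0003449638 = 2261.1 MPa
sigma = sigma_0 + k/sqrt(d) = 83 + 2261.1 = 2344.1 MPa

2344.1


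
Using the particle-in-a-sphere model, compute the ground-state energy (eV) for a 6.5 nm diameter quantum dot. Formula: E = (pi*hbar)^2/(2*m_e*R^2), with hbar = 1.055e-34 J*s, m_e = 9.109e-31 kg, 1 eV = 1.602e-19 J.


Radius R = 6.5/2 = 3.25 nm = 3.25e-09 m
E = (pi * 1.055e-34)^2 / (2 * 9.109e-31 * (3.25e-09)^2)
E(J) = 5.7087e-21
E = E(J) / 1.602e-19 = 0.0356 eV

0.0356


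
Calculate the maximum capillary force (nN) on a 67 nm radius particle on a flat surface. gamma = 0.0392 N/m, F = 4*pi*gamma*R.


Convert radius: R = 67 nm = 6.7e-08 m
F = 4 * pi * gamma * R
F = 4 * pi * 0.0392 * 6.7e-08
F = 3.30043e-08 N = 33.0043 nN

33.0043


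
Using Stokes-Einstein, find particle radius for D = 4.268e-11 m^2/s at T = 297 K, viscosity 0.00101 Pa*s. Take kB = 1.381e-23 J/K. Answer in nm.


Stokes-Einstein: R = kB*T / (6*pi*eta*D)
R = 1.381e-23 * 297 / (6 * pi * 0.00101 * 4.268e-11)
R = 5.04781e-09 m = 5.05 nm

5.05


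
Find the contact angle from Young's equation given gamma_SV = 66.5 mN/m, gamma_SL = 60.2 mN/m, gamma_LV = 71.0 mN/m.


cos(theta) = (gamma_SV - gamma_SL) / gamma_LV
cos(theta) = (66.5 - 60.2) / 71.0
cos(theta) = 0.088732
theta = arccos(0.088732) = 84.91 degrees

84.91


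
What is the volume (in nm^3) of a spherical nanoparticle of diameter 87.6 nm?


Radius r = 87.6/2 = 43.8 nm
Volume V = (4/3) * pi * r^3
V = (4/3) * pi * (43.8)^3
V = 351974.29 nm^3

351974.29


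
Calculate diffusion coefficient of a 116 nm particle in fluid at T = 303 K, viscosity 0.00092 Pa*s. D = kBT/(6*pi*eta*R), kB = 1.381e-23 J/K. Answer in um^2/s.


Radius R = 116/2 = 58 nm = 5.8e-08 m
D = kB*T / (6*pi*eta*R)
D = 1.381e-23 * 303 / (6 * pi * 0.00092 * 5.8e-08)
D = 4.16025e-12 m^2/s = 4.16 um^2/s

4.16


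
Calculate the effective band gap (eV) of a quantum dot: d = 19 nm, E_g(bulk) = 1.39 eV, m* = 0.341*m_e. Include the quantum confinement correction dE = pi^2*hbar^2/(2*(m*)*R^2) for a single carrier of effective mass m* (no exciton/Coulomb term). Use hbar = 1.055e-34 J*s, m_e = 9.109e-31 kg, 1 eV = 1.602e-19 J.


Radius R = 19/2 nm = 9.5e-09 m
Confinement energy dE = pi^2 * hbar^2 / (2 * m_eff * m_e * R^2)
dE = pi^2 * (1.055e-34)^2 / (2 * 0.341 * 9.109e-31 * (9.5e-09)^2) J, divided by 1.602e-19 J/eV
dE = 0.0122 eV
Total band gap = E_g(bulk) + dE = 1.39 + 0.0122 = 1.4022 eV

1.4022


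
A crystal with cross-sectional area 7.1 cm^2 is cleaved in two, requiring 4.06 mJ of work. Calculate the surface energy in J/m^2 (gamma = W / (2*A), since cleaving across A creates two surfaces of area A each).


Convert: A = 7.1 cm^2 = 0.00071 m^2, W = 4.06 mJ = 0.00406 J
Cleaving exposes two faces of area A, so total new surface = 2*A and gamma = W / (2*A)
gamma = 0.00406 / (2 * 0.00071)
gamma = 2.859 J/m^2

2.859


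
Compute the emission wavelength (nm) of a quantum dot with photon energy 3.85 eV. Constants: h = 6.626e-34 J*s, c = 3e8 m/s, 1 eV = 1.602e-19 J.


Convert energy: E = 3.85 eV = 3.85 * 1.602e-19 = 6.1677e-19 J
lambda = h*c / E = 6.626e-34 * 3e8 / 6.1677e-19
lambda = 3.22292e-07 m = 322.3 nm

322.3


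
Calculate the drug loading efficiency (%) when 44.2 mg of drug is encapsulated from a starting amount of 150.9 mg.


Drug loading efficiency = (drug loaded / drug initial) * 100
DLE = 44.2 / 150.9 * 100
DLE = 0.2929 * 100
DLE = 29.29%

29.29


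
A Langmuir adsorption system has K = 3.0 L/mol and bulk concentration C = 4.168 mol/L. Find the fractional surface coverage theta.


Langmuir isotherm: theta = K*C / (1 + K*C)
K*C = 3.0 * 4.168 = 12.504
theta = 12.504 / (1 + 12.504) = 12.504 / 13.504
theta = 0.9259

0.9259


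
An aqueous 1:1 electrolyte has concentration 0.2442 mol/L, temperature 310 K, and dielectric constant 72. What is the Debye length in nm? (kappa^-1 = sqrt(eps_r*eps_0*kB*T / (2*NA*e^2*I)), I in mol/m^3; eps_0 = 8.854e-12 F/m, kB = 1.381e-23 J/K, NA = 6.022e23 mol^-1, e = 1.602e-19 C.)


Ionic strength I = 0.2442 * 1^2 * 1000 = 244.2 mol/m^3
kappa^-1 = sqrt(72 * 8.854e-12 * 1.381e-23 * 310 / (2 * 6.022e23 * (1.602e-19)^2 * 244.2))
kappa^-1 = 0.601 nm

0.601


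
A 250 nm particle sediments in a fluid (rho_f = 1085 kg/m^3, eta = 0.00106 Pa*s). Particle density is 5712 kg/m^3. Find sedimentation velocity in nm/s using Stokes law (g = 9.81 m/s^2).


Radius R = 250/2 nm = 1.25e-07 m
Density difference = 5712 - 1085 = 4627 kg/m^3
v = 2 * R^2 * (rho_p - rho_f) * g / (9 * eta)
v = 2 * (1.25e-07)^2 * 4627 * 9.81 / (9 * 0.00106)
v = 1.48686e-07 m/s = 148.686 nm/s

148.686


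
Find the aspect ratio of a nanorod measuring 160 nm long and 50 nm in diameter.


Aspect ratio AR = length / diameter
AR = 160 / 50
AR = 3.2

3.2


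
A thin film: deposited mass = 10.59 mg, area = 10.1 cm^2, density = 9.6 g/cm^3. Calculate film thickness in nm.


Convert: m = 10.59 mg = 1.0590e-05 kg, A = 10.1 cm^2 = 1.0100e-03 m^2, rho = 9.6 g/cm^3 = 9600 kg/m^3
t = m / (A * rho)
t = 1.0590e-05 / (1.0100e-03 * 9600)
t = 1.0922e-06 m = 1092.2 nm

1092.2


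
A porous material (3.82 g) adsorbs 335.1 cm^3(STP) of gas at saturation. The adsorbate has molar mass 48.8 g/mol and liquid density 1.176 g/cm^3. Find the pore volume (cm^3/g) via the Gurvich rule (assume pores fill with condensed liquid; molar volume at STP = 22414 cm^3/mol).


Moles adsorbed n = V_ads / 22414 = 335.1 / 22414 = 1.495048e-02 mol
Liquid volume V_liq = n * M / rho_liq = 1.495048e-02 * 48.8 / 1.176 = 0.62039 cm^3
Specific pore volume V_pore = V_liq / m_sample = 0.62039 / 3.82
V_pore = 0.1624 cm^3/g

0.1624


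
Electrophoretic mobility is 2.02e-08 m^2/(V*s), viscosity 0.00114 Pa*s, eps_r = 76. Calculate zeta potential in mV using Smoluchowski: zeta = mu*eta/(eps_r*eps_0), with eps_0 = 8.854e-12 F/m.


Smoluchowski equation: zeta = mu * eta / (eps_r * eps_0)
zeta = 2.02e-08 * 0.00114 / (76 * 8.854e-12)
zeta = 0.034222 V = 34.22 mV

34.22


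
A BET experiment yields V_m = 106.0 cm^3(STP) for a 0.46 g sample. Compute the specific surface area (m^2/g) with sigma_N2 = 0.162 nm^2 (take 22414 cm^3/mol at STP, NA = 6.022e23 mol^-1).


Number of moles in monolayer = V_m / 22414 = 106.0 / 22414 = 0.00472919
Number of molecules = moles * NA = 0.00472919 * 6.022e23
SA = molecules * sigma / mass
SA = (106.0 / 22414) * 6.022e23 * 0.162e-18 / 0.46
SA = 1003.0 m^2/g

1003.0


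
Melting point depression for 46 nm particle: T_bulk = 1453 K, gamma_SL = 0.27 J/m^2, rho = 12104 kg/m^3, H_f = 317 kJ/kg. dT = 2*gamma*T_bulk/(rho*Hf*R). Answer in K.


Radius R = 46/2 = 23 nm = 2.3e-08 m
Convert H_f = 317 kJ/kg = 317000 J/kg
dT = 2 * gamma_SL * T_bulk / (rho * H_f * R)
dT = 2 * 0.27 * 1453 / (12104 * 317000 * 2.3e-08)
dT = 8.9 K

8.9


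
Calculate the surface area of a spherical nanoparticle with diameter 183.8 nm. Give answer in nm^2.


Radius r = 183.8/2 = 91.9 nm
Surface area SA = 4 * pi * r^2
SA = 4 * pi * (91.9)^2
SA = 106130.67 nm^2

106130.67


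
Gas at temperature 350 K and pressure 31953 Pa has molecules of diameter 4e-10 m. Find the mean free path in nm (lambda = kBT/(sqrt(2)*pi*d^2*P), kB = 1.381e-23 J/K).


Mean free path: lambda = kB*T / (sqrt(2) * pi * d^2 * P)
lambda = 1.381e-23 * 350 / (sqrt(2) * pi * (4e-10)^2 * 31953)
lambda = 2.12797e-07 m
lambda = 212.8 nm

212.8


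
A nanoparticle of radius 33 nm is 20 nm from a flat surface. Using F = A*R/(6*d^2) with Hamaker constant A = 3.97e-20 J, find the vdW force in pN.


Convert to SI: R = 33 nm = 3.3e-08 m, d = 20 nm = 2e-08 m
F = A * R / (6 * d^2)
F = 3.97e-20 * 3.3e-08 / (6 * (2e-08)^2)
F = 5.45875e-13 N = 0.546 pN

0.546


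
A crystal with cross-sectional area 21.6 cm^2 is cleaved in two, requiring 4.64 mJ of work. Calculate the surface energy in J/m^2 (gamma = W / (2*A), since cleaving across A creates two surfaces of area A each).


Convert: A = 21.6 cm^2 = 0.00216 m^2, W = 4.64 mJ = 0.00464 J
Cleaving exposes two faces of area A, so total new surface = 2*A and gamma = W / (2*A)
gamma = 0.00464 / (2 * 0.00216)
gamma = 1.074 J/m^2

1.074


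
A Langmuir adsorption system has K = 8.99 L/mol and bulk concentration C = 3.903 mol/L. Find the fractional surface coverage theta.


Langmuir isotherm: theta = K*C / (1 + K*C)
K*C = 8.99 * 3.903 = 35.08797
theta = 35.08797 / (1 + 35.08797) = 35.08797 / 36.08797
theta = 0.9723

0.9723


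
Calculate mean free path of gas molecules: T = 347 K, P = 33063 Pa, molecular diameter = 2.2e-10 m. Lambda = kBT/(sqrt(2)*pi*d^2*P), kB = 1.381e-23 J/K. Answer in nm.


Mean free path: lambda = kB*T / (sqrt(2) * pi * d^2 * P)
lambda = 1.381e-23 * 347 / (sqrt(2) * pi * (2.2e-10)^2 * 33063)
lambda = 6.74017e-07 m
lambda = 674.02 nm

674.02


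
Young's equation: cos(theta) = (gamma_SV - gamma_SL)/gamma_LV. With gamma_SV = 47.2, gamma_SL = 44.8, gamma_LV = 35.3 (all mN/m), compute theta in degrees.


cos(theta) = (gamma_SV - gamma_SL) / gamma_LV
cos(theta) = (47.2 - 44.8) / 35.3
cos(theta) = 0.067989
theta = arccos(0.067989) = 86.1 degrees

86.1


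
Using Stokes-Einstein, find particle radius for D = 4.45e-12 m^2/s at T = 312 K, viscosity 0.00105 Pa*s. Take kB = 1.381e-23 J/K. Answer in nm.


Stokes-Einstein: R = kB*T / (6*pi*eta*D)
R = 1.381e-23 * 312 / (6 * pi * 0.00105 * 4.45e-12)
R = 4.89213e-08 m = 48.92 nm

48.92


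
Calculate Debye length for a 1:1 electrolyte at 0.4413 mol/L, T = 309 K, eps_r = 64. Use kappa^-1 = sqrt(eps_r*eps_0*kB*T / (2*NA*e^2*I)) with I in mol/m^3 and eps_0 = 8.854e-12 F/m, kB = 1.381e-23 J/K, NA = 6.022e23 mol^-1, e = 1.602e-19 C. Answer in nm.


Ionic strength I = 0.4413 * 1^2 * 1000 = 441.3 mol/m^3
kappa^-1 = sqrt(64 * 8.854e-12 * 1.381e-23 * 309 / (2 * 6.022e23 * (1.602e-19)^2 * 441.3))
kappa^-1 = 0.421 nm

0.421


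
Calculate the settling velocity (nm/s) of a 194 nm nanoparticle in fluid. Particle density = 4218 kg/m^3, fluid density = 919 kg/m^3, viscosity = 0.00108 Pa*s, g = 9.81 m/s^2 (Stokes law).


Radius R = 194/2 nm = 9.7e-08 m
Density difference = 4218 - 919 = 3299 kg/m^3
v = 2 * R^2 * (rho_p - rho_f) * g / (9 * eta)
v = 2 * (9.7e-08)^2 * 3299 * 9.81 / (9 * 0.00108)
v = 6.26554e-08 m/s = 62.6554 nm/s

62.6554


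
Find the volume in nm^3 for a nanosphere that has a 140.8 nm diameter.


Radius r = 140.8/2 = 70.4 nm
Volume V = (4/3) * pi * r^3
V = (4/3) * pi * (70.4)^3
V = 1461526.14 nm^3

1461526.14


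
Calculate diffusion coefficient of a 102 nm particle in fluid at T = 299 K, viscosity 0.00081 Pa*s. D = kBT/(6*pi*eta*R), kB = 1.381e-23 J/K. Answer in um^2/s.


Radius R = 102/2 = 51 nm = 5.1e-08 m
D = kB*T / (6*pi*eta*R)
D = 1.381e-23 * 299 / (6 * pi * 0.00081 * 5.1e-08)
D = 5.30284e-12 m^2/s = 5.303 um^2/s

5.303


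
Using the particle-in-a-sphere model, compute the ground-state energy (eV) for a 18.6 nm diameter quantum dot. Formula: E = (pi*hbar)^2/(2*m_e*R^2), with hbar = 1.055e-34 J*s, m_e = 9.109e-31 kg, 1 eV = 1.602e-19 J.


Radius R = 18.6/2 = 9.3 nm = 9.3e-09 m
E = (pi * 1.055e-34)^2 / (2 * 9.109e-31 * (9.3e-09)^2)
E(J) = 6.97169e-22
E = E(J) / 1.602e-19 = 0.0044 eV

0.0044


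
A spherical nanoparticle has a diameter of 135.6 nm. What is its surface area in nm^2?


Radius r = 135.6/2 = 67.8 nm
Surface area SA = 4 * pi * r^2
SA = 4 * pi * (67.8)^2
SA = 57765.6 nm^2

57765.6


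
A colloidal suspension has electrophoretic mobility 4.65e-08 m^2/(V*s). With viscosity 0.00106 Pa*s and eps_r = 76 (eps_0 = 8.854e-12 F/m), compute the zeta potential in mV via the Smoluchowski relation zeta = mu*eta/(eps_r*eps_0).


Smoluchowski equation: zeta = mu * eta / (eps_r * eps_0)
zeta = 4.65e-08 * 0.00106 / (76 * 8.854e-12)
zeta = 0.07325 V = 73.25 mV

73.25


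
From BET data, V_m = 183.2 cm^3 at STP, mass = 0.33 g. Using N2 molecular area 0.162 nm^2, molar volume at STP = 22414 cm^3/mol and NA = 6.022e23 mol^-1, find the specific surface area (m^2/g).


Number of moles in monolayer = V_m / 22414 = 183.2 / 22414 = 0.00817346
Number of molecules = moles * NA = 0.00817346 * 6.022e23
SA = molecules * sigma / mass
SA = (183.2 / 22414) * 6.022e23 * 0.162e-18 / 0.33
SA = 2416.3 m^2/g

2416.3


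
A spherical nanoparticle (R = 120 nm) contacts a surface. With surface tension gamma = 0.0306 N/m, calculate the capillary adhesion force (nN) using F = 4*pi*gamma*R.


Convert radius: R = 120 nm = 1.2e-07 m
F = 4 * pi * gamma * R
F = 4 * pi * 0.0306 * 1.2e-07
F = 4.61437e-08 N = 46.1437 nN

46.1437


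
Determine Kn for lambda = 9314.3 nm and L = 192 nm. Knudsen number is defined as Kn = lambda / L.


Knudsen number Kn = lambda / L
Kn = 9314.3 / 192
Kn = 48.512

48.512


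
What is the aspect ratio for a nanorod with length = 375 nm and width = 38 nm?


Aspect ratio AR = length / diameter
AR = 375 / 38
AR = 9.87

9.87


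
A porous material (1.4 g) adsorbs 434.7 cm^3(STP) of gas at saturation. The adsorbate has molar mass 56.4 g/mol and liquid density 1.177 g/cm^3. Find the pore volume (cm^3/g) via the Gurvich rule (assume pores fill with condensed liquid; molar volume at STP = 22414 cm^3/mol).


Moles adsorbed n = V_ads / 22414 = 434.7 / 22414 = 1.939413e-02 mol
Liquid volume V_liq = n * M / rho_liq = 1.939413e-02 * 56.4 / 1.177 = 0.92934 cm^3
Specific pore volume V_pore = V_liq / m_sample = 0.92934 / 1.4
V_pore = 0.6638 cm^3/g

0.6638


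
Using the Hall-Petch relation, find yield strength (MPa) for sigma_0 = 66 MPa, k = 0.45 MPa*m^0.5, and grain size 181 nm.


d = 181 nm = 1.81e-07 m
sqrt(d) = 0.0004254409
Hall-Petch contribution = k / sqrt(d) = 0.45 / 0.0004254409 = 1057.7 MPa
sigma = sigma_0 + k/sqrt(d) = 66 + 1057.7 = 1123.7 MPa

1123.7


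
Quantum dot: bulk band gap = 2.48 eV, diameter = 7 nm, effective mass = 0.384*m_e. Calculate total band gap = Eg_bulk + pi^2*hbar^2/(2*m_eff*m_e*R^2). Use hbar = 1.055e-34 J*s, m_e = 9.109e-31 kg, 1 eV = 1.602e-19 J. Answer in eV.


Radius R = 7/2 nm = 3.5e-09 m
Confinement energy dE = pi^2 * hbar^2 / (2 * m_eff * m_e * R^2)
dE = pi^2 * (1.055e-34)^2 / (2 * 0.384 * 9.109e-31 * (3.5e-09)^2) J, divided by 1.602e-19 J/eV
dE = 0.08 eV
Total band gap = E_g(bulk) + dE = 2.48 + 0.08 = 2.56 eV

2.56


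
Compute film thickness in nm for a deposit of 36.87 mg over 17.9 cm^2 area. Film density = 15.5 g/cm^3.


Convert: m = 36.87 mg = 3.6870e-05 kg, A = 17.9 cm^2 = 1.7900e-03 m^2, rho = 15.5 g/cm^3 = 15500 kg/m^3
t = m / (A * rho)
t = 3.6870e-05 / (1.7900e-03 * 15500)
t = 1.3289e-06 m = 1328.9 nm

1328.9


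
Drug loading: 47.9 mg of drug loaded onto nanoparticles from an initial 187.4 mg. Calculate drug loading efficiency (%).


Drug loading efficiency = (drug loaded / drug initial) * 100
DLE = 47.9 / 187.4 * 100
DLE = 0.2556 * 100
DLE = 25.56%

25.56


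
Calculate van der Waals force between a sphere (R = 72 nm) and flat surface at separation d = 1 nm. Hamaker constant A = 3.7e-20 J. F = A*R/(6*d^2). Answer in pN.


Convert to SI: R = 72 nm = 7.2e-08 m, d = 1 nm = 1e-09 m
F = A * R / (6 * d^2)
F = 3.7e-20 * 7.2e-08 / (6 * (1e-09)^2)
F = 4.44e-10 N = 444.0 pN

444.0


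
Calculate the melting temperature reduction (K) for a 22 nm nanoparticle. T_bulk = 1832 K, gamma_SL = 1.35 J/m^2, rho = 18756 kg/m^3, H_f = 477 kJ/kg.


Radius R = 22/2 = 11 nm = 1.1e-08 m
Convert H_f = 477 kJ/kg = 477000 J/kg
dT = 2 * gamma_SL * T_bulk / (rho * H_f * R)
dT = 2 * 1.35 * 1832 / (18756 * 477000 * 1.1e-08)
dT = 50.3 K

50.3


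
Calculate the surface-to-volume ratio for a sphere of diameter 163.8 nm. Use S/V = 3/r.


Radius r = 163.8/2 = 81.9 nm
S/V = 3 / r = 3 / 81.9
S/V = 0.0366 nm^-1

0.0366


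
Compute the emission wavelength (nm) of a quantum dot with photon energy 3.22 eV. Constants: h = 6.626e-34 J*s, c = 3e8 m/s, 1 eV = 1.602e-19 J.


Convert energy: E = 3.22 eV = 3.22 * 1.602e-19 = 5.15844e-19 J
lambda = h*c / E = 6.626e-34 * 3e8 / 5.15844e-19
lambda = 3.85349e-07 m = 385.3 nm

385.3


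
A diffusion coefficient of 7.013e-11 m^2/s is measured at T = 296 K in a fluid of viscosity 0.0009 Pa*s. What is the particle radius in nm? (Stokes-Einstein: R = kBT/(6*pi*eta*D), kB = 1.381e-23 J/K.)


Stokes-Einstein: R = kB*T / (6*pi*eta*D)
R = 1.381e-23 * 296 / (6 * pi * 0.0009 * 7.013e-11)
R = 3.43588e-09 m = 3.44 nm

3.44


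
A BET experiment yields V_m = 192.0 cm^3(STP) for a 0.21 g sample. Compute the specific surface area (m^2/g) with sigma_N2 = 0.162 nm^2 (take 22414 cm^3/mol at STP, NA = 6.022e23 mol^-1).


Number of moles in monolayer = V_m / 22414 = 192.0 / 22414 = 0.00856607
Number of molecules = moles * NA = 0.00856607 * 6.022e23
SA = molecules * sigma / mass
SA = (192.0 / 22414) * 6.022e23 * 0.162e-18 / 0.21
SA = 3979.4 m^2/g

3979.4


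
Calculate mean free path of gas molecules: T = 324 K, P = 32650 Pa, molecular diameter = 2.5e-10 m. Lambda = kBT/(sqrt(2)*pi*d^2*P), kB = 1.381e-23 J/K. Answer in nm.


Mean free path: lambda = kB*T / (sqrt(2) * pi * d^2 * P)
lambda = 1.381e-23 * 324 / (sqrt(2) * pi * (2.5e-10)^2 * 32650)
lambda = 4.93527e-07 m
lambda = 493.53 nm

493.53


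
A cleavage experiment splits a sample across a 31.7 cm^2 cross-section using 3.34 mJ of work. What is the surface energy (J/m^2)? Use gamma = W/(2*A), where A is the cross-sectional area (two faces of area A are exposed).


Convert: A = 31.7 cm^2 = 0.00317 m^2, W = 3.34 mJ = 0.00334 J
Cleaving exposes two faces of area A, so total new surface = 2*A and gamma = W / (2*A)
gamma = 0.00334 / (2 * 0.00317)
gamma = 0.527 J/m^2

0.527


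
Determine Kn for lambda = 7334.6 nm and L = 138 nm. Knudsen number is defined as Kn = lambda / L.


Knudsen number Kn = lambda / L
Kn = 7334.6 / 138
Kn = 53.1493

53.1493


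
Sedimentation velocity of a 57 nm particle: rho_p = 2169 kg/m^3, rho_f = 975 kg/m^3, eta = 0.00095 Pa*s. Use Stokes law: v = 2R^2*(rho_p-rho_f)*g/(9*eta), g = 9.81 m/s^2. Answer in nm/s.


Radius R = 57/2 nm = 2.85e-08 m
Density difference = 2169 - 975 = 1194 kg/m^3
v = 2 * R^2 * (rho_p - rho_f) * g / (9 * eta)
v = 2 * (2.85e-08)^2 * 1194 * 9.81 / (9 * 0.00095)
v = 2.2255e-09 m/s = 2.2255 nm/s

2.2255


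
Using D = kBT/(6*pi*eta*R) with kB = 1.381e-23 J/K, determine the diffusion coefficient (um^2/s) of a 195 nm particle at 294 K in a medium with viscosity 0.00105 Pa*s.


Radius R = 195/2 = 97.5 nm = 9.75e-08 m
D = kB*T / (6*pi*eta*R)
D = 1.381e-23 * 294 / (6 * pi * 0.00105 * 9.75e-08)
D = 2.104e-12 m^2/s = 2.104 um^2/s

2.104


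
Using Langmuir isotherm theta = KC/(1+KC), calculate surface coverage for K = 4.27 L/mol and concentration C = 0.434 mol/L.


Langmuir isotherm: theta = K*C / (1 + K*C)
K*C = 4.27 * 0.434 = 1.85318
theta = 1.85318 / (1 + 1.85318) = 1.85318 / 2.85318
theta = 0.6495

0.6495


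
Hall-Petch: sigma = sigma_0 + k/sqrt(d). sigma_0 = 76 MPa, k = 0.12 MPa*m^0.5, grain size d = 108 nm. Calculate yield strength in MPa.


d = 108 nm = 1.08e-07 m
sqrt(d) = 0.0003286335
Hall-Petch contribution = k / sqrt(d) = 0.12 / 0.0003286335 = 365.1 MPa
sigma = sigma_0 + k/sqrt(d) = 76 + 365.1 = 441.1 MPa

441.1


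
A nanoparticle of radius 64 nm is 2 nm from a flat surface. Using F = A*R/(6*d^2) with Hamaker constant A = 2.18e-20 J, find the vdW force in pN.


Convert to SI: R = 64 nm = 6.4e-08 m, d = 2 nm = 2e-09 m
F = A * R / (6 * d^2)
F = 2.18e-20 * 6.4e-08 / (6 * (2e-09)^2)
F = 5.81333e-11 N = 58.133 pN

58.133


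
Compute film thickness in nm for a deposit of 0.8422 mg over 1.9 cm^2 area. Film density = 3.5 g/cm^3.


Convert: m = 0.8422 mg = 8.4220e-07 kg, A = 1.9 cm^2 = 1.9000e-04 m^2, rho = 3.5 g/cm^3 = 3500 kg/m^3
t = m / (A * rho)
t = 8.4220e-07 / (1.9000e-04 * 3500)
t = 1.2665e-06 m = 1266.5 nm

1266.5


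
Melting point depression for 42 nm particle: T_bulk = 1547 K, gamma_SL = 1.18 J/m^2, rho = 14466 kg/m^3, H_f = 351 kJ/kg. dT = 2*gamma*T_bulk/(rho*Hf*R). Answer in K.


Radius R = 42/2 = 21 nm = 2.1e-08 m
Convert H_f = 351 kJ/kg = 351000 J/kg
dT = 2 * gamma_SL * T_bulk / (rho * H_f * R)
dT = 2 * 1.18 * 1547 / (14466 * 351000 * 2.1e-08)
dT = 34.2 K

34.2


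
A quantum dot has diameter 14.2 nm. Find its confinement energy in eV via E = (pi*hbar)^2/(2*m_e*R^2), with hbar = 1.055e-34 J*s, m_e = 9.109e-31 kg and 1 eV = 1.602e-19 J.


Radius R = 14.2/2 = 7.1 nm = 7.1e-09 m
E = (pi * 1.055e-34)^2 / (2 * 9.109e-31 * (7.1e-09)^2)
E(J) = 1.19615e-21
E = E(J) / 1.602e-19 = 0.0075 eV

0.0075


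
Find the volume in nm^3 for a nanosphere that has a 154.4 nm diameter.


Radius r = 154.4/2 = 77.2 nm
Volume V = (4/3) * pi * r^3
V = (4/3) * pi * (77.2)^3
V = 1927260.9 nm^3

1927260.9


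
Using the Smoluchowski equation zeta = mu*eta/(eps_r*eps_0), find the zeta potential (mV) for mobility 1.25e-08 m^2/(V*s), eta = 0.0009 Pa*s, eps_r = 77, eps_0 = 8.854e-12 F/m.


Smoluchowski equation: zeta = mu * eta / (eps_r * eps_0)
zeta = 1.25e-08 * 0.0009 / (77 * 8.854e-12)
zeta = 0.016501 V = 16.5 mV

16.5


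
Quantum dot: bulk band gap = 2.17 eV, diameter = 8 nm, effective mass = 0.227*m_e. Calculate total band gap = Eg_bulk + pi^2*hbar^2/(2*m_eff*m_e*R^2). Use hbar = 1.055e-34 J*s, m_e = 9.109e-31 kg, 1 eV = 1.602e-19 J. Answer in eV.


Radius R = 8/2 nm = 4e-09 m
Confinement energy dE = pi^2 * hbar^2 / (2 * m_eff * m_e * R^2)
dE = pi^2 * (1.055e-34)^2 / (2 * 0.227 * 9.109e-31 * (4e-09)^2) J, divided by 1.602e-19 J/eV
dE = 0.1036 eV
Total band gap = E_g(bulk) + dE = 2.17 + 0.1036 = 2.2736 eV

2.2736


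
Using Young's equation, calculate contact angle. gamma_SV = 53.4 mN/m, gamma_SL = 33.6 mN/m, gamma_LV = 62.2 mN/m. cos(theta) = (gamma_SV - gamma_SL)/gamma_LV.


cos(theta) = (gamma_SV - gamma_SL) / gamma_LV
cos(theta) = (53.4 - 33.6) / 62.2
cos(theta) = 0.318328
theta = arccos(0.318328) = 71.44 degrees

71.44


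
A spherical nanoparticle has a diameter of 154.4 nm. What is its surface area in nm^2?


Radius r = 154.4/2 = 77.2 nm
Surface area SA = 4 * pi * r^2
SA = 4 * pi * (77.2)^2
SA = 74893.56 nm^2

74893.56


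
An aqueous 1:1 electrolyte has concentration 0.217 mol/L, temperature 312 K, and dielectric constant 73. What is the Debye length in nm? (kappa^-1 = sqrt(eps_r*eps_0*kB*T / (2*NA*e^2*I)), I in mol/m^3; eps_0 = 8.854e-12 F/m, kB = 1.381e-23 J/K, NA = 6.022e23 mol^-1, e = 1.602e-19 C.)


Ionic strength I = 0.217 * 1^2 * 1000 = 217 mol/m^3
kappa^-1 = sqrt(73 * 8.854e-12 * 1.381e-23 * 312 / (2 * 6.022e23 * (1.602e-19)^2 * 217))
kappa^-1 = 0.644 nm

0.644


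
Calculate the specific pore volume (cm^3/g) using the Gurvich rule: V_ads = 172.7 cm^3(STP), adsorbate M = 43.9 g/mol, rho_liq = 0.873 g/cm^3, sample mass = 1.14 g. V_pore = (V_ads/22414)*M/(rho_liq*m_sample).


Moles adsorbed n = V_ads / 22414 = 172.7 / 22414 = 7.705006e-03 mol
Liquid volume V_liq = n * M / rho_liq = 7.705006e-03 * 43.9 / 0.873 = 0.38746 cm^3
Specific pore volume V_pore = V_liq / m_sample = 0.38746 / 1.14
V_pore = 0.3399 cm^3/g

0.3399


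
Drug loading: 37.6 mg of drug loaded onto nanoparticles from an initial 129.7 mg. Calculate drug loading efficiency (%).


Drug loading efficiency = (drug loaded / drug initial) * 100
DLE = 37.6 / 129.7 * 100
DLE = 0.2899 * 100
DLE = 28.99%

28.99


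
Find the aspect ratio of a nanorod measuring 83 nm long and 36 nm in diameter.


Aspect ratio AR = length / diameter
AR = 83 / 36
AR = 2.31

2.31


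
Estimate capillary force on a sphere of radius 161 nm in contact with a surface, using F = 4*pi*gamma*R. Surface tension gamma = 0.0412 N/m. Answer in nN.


Convert radius: R = 161 nm = 1.61e-07 m
F = 4 * pi * gamma * R
F = 4 * pi * 0.0412 * 1.61e-07
F = 8.33552e-08 N = 83.3552 nN

83.3552


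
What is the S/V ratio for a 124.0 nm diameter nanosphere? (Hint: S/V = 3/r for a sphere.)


Radius r = 124.0/2 = 62 nm
S/V = 3 / r = 3 / 62
S/V = 0.0484 nm^-1

0.0484


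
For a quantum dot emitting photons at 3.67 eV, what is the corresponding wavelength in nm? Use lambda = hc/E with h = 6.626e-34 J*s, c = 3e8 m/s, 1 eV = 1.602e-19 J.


Convert energy: E = 3.67 eV = 3.67 * 1.602e-19 = 5.87934e-19 J
lambda = h*c / E = 6.626e-34 * 3e8 / 5.87934e-19
lambda = 3.38099e-07 m = 338.1 nm

338.1


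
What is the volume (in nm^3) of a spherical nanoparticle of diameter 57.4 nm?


Radius r = 57.4/2 = 28.7 nm
Volume V = (4/3) * pi * r^3
V = (4/3) * pi * (28.7)^3
V = 99022.59 nm^3

99022.59


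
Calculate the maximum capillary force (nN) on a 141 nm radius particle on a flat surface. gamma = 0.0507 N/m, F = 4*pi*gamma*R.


Convert radius: R = 141 nm = 1.41e-07 m
F = 4 * pi * gamma * R
F = 4 * pi * 0.0507 * 1.41e-07
F = 8.98332e-08 N = 89.8332 nN

89.8332


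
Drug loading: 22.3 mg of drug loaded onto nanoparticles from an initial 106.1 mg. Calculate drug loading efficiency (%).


Drug loading efficiency = (drug loaded / drug initial) * 100
DLE = 22.3 / 106.1 * 100
DLE = 0.2102 * 100
DLE = 21.02%

21.02


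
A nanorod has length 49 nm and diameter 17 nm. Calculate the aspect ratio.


Aspect ratio AR = length / diameter
AR = 49 / 17
AR = 2.88

2.88


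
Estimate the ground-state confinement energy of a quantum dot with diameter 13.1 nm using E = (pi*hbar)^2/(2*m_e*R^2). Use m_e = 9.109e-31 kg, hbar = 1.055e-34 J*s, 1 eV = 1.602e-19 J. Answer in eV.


Radius R = 13.1/2 = 6.55 nm = 6.55e-09 m
E = (pi * 1.055e-34)^2 / (2 * 9.109e-31 * (6.55e-09)^2)
E(J) = 1.40547e-21
E = E(J) / 1.602e-19 = 0.0088 eV

0.0088


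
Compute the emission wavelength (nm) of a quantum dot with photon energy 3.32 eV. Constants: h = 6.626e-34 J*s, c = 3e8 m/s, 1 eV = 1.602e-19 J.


Convert energy: E = 3.32 eV = 3.32 * 1.602e-19 = 5.31864e-19 J
lambda = h*c / E = 6.626e-34 * 3e8 / 5.31864e-19
lambda = 3.73742e-07 m = 373.7 nm

373.7


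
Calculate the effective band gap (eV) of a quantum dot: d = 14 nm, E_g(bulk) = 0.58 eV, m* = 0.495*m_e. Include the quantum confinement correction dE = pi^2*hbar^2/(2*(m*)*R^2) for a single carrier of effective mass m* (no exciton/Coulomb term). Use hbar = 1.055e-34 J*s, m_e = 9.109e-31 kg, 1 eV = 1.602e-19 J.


Radius R = 14/2 nm = 7e-09 m
Confinement energy dE = pi^2 * hbar^2 / (2 * m_eff * m_e * R^2)
dE = pi^2 * (1.055e-34)^2 / (2 * 0.495 * 9.109e-31 * (7e-09)^2) J, divided by 1.602e-19 J/eV
dE = 0.0155 eV
Total band gap = E_g(bulk) + dE = 0.58 + 0.0155 = 0.5955 eV

0.5955


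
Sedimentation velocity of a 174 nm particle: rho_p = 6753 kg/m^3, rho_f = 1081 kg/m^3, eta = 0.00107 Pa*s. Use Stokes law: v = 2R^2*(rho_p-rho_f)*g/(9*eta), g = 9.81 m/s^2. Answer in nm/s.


Radius R = 174/2 nm = 8.7e-08 m
Density difference = 6753 - 1081 = 5672 kg/m^3
v = 2 * R^2 * (rho_p - rho_f) * g / (9 * eta)
v = 2 * (8.7e-08)^2 * 5672 * 9.81 / (9 * 0.00107)
v = 8.74676e-08 m/s = 87.4676 nm/s

87.4676


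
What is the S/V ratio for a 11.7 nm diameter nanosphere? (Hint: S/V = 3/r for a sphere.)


Radius r = 11.7/2 = 5.85 nm
S/V = 3 / r = 3 / 5.85
S/V = 0.5128 nm^-1

0.5128


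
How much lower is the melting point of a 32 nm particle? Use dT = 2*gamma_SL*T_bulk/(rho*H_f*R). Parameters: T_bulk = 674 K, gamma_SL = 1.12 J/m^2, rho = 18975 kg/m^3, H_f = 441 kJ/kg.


Radius R = 32/2 = 16 nm = 1.6e-08 m
Convert H_f = 441 kJ/kg = 441000 J/kg
dT = 2 * gamma_SL * T_bulk / (rho * H_f * R)
dT = 2 * 1.12 * 674 / (18975 * 441000 * 1.6e-08)
dT = 11.3 K

11.3


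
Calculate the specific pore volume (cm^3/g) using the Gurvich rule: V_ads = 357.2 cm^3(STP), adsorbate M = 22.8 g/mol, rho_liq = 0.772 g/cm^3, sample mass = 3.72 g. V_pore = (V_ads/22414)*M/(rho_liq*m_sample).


Moles adsorbed n = V_ads / 22414 = 357.2 / 22414 = 1.593647e-02 mol
Liquid volume V_liq = n * M / rho_liq = 1.593647e-02 * 22.8 / 0.772 = 0.47066 cm^3
Specific pore volume V_pore = V_liq / m_sample = 0.47066 / 3.72
V_pore = 0.1265 cm^3/g

0.1265


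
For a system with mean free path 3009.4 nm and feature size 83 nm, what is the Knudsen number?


Knudsen number Kn = lambda / L
Kn = 3009.4 / 83
Kn = 36.2578

36.2578


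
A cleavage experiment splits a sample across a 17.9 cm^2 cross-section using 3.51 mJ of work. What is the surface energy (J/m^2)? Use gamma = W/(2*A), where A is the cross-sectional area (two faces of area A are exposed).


Convert: A = 17.9 cm^2 = 0.00179 m^2, W = 3.51 mJ = 0.00351 J
Cleaving exposes two faces of area A, so total new surface = 2*A and gamma = W / (2*A)
gamma = 0.00351 / (2 * 0.00179)
gamma = 0.98 J/m^2

0.98


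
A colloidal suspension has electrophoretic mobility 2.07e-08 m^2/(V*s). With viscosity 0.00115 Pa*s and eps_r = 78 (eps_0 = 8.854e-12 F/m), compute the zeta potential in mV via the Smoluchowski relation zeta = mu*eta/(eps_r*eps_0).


Smoluchowski equation: zeta = mu * eta / (eps_r * eps_0)
zeta = 2.07e-08 * 0.00115 / (78 * 8.854e-12)
zeta = 0.034469 V = 34.47 mV

34.47


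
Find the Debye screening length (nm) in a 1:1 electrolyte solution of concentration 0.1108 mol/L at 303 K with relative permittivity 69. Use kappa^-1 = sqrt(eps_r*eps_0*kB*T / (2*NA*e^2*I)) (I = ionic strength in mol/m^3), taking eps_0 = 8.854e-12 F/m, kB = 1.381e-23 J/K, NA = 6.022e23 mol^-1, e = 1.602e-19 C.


Ionic strength I = 0.1108 * 1^2 * 1000 = 110.8 mol/m^3
kappa^-1 = sqrt(69 * 8.854e-12 * 1.381e-23 * 303 / (2 * 6.022e23 * (1.602e-19)^2 * 110.8))
kappa^-1 = 0.864 nm

0.864


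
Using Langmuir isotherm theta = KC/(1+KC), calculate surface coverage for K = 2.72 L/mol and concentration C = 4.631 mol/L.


Langmuir isotherm: theta = K*C / (1 + K*C)
K*C = 2.72 * 4.631 = 12.59632
theta = 12.59632 / (1 + 12.59632) = 12.59632 / 13.59632
theta = 0.9265

0.9265
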